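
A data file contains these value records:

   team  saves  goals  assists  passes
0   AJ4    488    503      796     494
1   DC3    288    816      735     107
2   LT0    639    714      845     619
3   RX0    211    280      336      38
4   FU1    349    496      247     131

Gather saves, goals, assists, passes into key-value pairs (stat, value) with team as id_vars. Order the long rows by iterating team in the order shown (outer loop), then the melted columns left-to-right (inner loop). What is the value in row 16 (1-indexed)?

38

20 rows total (5 × 4). Row 16: index ⌊(16-1)/4⌋ = 3 into team → RX0; (16-1) mod 4 = 3 into the melted columns → passes.
So row 16 is (RX0, passes, 38); value = 38.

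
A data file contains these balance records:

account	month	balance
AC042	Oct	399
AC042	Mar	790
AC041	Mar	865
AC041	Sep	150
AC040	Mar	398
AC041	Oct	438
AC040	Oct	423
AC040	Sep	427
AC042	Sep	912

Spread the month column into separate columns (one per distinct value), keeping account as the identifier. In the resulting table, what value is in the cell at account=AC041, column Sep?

150

Wide layout: rows indexed by account, columns are the 3 distinct month values (Oct, Mar, Sep).
Cell (account=AC041, month=Sep) draws from the long row where account=AC041 and month=Sep, which has balance=150.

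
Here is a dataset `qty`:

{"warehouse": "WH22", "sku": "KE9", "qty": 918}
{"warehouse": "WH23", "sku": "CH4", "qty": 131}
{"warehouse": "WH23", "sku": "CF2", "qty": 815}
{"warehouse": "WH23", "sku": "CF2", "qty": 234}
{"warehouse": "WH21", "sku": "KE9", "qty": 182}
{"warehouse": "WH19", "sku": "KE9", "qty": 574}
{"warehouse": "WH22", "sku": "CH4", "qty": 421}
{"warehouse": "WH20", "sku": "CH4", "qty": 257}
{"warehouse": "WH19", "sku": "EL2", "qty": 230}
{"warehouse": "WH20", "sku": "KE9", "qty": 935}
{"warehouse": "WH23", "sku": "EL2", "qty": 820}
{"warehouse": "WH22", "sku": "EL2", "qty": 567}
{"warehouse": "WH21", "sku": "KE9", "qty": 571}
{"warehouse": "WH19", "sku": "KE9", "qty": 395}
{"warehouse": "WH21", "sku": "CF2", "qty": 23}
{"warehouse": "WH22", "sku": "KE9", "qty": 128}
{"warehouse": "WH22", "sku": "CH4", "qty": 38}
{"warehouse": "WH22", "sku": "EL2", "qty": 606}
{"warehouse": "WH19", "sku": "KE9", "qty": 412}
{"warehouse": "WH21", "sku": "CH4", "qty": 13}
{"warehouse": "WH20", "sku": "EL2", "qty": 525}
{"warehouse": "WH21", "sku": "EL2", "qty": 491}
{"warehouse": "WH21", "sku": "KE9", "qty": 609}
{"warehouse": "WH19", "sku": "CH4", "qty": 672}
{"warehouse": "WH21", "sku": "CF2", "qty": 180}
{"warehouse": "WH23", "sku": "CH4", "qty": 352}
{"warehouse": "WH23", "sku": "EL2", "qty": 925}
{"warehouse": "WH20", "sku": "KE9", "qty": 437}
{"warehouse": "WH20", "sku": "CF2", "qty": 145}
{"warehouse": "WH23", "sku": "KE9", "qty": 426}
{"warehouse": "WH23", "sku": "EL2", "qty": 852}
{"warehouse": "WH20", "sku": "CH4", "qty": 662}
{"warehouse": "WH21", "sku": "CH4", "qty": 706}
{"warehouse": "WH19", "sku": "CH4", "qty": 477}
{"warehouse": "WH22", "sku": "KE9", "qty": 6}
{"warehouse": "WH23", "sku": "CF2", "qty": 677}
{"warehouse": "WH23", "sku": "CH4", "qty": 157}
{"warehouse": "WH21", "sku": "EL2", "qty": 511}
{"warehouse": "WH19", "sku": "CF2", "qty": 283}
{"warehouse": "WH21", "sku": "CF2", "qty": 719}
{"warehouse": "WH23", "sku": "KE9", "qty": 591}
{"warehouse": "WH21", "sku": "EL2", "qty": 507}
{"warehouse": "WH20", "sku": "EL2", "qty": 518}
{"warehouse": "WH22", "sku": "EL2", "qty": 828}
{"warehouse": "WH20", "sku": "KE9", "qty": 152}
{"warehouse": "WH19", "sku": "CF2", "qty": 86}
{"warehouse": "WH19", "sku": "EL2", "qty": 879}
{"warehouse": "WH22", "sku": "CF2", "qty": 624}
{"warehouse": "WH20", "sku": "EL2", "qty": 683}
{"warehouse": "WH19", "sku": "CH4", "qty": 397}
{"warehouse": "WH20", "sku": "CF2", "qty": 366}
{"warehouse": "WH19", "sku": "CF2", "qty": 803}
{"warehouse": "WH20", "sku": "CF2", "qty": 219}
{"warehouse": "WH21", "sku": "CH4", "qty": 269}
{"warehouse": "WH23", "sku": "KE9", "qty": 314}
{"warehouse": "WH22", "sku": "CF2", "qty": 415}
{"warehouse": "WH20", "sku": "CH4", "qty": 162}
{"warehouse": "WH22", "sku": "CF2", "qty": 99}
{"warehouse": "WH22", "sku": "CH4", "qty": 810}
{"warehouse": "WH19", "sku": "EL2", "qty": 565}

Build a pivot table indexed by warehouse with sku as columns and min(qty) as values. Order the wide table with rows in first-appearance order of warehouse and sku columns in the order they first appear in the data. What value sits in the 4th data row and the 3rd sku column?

86

With rows in first-appearance order of warehouse, row 4 is warehouse=WH19. sku columns in first-appearance order: KE9, CH4, CF2, EL2; column 3 is CF2.
Long rows with warehouse=WH19, sku=CF2: min(283, 86, 803) = 86.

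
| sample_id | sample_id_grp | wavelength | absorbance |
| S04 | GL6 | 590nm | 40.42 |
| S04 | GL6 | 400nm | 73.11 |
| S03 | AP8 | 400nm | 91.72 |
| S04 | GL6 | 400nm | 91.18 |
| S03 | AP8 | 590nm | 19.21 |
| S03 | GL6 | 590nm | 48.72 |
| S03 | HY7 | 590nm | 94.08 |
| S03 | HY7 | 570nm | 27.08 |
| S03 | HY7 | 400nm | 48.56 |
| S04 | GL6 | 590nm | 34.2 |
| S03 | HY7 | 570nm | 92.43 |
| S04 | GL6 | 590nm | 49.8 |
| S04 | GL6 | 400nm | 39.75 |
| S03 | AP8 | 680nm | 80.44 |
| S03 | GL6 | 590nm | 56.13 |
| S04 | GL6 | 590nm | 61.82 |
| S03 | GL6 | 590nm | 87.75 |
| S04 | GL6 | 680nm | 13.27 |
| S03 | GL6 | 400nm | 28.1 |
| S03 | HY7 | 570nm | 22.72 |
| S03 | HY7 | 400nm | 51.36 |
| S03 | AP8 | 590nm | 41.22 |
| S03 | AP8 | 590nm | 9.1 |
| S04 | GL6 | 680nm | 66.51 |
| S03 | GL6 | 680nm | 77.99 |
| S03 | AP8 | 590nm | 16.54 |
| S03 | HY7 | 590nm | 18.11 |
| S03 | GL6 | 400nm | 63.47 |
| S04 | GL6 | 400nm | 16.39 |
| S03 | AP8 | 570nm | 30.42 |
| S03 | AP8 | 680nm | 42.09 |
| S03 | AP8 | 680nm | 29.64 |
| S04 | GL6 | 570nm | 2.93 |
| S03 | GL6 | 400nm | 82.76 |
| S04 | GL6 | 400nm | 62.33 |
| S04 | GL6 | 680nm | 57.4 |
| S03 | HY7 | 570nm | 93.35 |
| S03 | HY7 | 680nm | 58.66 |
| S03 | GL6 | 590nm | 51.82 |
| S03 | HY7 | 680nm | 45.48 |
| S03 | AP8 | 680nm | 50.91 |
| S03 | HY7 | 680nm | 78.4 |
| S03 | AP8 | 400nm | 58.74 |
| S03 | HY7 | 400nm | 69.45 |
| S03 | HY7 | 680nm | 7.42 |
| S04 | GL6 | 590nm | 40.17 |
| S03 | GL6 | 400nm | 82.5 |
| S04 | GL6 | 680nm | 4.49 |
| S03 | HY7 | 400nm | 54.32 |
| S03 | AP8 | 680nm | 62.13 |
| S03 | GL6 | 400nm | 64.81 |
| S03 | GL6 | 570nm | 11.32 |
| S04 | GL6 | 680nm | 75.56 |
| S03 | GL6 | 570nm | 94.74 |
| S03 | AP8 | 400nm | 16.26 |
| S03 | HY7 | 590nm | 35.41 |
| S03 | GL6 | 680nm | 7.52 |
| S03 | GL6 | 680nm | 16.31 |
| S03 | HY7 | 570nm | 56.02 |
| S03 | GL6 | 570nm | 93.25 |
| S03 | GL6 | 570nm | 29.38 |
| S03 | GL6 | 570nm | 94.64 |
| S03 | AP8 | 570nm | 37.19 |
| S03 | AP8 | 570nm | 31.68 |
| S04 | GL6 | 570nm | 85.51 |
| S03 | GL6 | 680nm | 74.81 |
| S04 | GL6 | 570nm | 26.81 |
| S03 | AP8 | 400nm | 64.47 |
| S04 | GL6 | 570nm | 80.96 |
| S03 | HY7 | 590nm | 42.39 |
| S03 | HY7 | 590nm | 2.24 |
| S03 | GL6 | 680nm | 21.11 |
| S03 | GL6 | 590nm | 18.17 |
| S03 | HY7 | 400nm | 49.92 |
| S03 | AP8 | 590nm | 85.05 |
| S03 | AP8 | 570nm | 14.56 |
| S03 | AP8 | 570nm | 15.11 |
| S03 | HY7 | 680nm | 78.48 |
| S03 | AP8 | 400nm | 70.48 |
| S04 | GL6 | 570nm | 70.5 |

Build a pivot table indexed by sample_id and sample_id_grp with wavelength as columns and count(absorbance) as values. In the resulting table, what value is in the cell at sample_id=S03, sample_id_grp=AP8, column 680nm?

Rows with sample_id=S03, sample_id_grp=AP8 and wavelength=680nm: absorbance values are 80.44, 42.09, 29.64, 50.91, 62.13.
5 rows match — count = 5.

5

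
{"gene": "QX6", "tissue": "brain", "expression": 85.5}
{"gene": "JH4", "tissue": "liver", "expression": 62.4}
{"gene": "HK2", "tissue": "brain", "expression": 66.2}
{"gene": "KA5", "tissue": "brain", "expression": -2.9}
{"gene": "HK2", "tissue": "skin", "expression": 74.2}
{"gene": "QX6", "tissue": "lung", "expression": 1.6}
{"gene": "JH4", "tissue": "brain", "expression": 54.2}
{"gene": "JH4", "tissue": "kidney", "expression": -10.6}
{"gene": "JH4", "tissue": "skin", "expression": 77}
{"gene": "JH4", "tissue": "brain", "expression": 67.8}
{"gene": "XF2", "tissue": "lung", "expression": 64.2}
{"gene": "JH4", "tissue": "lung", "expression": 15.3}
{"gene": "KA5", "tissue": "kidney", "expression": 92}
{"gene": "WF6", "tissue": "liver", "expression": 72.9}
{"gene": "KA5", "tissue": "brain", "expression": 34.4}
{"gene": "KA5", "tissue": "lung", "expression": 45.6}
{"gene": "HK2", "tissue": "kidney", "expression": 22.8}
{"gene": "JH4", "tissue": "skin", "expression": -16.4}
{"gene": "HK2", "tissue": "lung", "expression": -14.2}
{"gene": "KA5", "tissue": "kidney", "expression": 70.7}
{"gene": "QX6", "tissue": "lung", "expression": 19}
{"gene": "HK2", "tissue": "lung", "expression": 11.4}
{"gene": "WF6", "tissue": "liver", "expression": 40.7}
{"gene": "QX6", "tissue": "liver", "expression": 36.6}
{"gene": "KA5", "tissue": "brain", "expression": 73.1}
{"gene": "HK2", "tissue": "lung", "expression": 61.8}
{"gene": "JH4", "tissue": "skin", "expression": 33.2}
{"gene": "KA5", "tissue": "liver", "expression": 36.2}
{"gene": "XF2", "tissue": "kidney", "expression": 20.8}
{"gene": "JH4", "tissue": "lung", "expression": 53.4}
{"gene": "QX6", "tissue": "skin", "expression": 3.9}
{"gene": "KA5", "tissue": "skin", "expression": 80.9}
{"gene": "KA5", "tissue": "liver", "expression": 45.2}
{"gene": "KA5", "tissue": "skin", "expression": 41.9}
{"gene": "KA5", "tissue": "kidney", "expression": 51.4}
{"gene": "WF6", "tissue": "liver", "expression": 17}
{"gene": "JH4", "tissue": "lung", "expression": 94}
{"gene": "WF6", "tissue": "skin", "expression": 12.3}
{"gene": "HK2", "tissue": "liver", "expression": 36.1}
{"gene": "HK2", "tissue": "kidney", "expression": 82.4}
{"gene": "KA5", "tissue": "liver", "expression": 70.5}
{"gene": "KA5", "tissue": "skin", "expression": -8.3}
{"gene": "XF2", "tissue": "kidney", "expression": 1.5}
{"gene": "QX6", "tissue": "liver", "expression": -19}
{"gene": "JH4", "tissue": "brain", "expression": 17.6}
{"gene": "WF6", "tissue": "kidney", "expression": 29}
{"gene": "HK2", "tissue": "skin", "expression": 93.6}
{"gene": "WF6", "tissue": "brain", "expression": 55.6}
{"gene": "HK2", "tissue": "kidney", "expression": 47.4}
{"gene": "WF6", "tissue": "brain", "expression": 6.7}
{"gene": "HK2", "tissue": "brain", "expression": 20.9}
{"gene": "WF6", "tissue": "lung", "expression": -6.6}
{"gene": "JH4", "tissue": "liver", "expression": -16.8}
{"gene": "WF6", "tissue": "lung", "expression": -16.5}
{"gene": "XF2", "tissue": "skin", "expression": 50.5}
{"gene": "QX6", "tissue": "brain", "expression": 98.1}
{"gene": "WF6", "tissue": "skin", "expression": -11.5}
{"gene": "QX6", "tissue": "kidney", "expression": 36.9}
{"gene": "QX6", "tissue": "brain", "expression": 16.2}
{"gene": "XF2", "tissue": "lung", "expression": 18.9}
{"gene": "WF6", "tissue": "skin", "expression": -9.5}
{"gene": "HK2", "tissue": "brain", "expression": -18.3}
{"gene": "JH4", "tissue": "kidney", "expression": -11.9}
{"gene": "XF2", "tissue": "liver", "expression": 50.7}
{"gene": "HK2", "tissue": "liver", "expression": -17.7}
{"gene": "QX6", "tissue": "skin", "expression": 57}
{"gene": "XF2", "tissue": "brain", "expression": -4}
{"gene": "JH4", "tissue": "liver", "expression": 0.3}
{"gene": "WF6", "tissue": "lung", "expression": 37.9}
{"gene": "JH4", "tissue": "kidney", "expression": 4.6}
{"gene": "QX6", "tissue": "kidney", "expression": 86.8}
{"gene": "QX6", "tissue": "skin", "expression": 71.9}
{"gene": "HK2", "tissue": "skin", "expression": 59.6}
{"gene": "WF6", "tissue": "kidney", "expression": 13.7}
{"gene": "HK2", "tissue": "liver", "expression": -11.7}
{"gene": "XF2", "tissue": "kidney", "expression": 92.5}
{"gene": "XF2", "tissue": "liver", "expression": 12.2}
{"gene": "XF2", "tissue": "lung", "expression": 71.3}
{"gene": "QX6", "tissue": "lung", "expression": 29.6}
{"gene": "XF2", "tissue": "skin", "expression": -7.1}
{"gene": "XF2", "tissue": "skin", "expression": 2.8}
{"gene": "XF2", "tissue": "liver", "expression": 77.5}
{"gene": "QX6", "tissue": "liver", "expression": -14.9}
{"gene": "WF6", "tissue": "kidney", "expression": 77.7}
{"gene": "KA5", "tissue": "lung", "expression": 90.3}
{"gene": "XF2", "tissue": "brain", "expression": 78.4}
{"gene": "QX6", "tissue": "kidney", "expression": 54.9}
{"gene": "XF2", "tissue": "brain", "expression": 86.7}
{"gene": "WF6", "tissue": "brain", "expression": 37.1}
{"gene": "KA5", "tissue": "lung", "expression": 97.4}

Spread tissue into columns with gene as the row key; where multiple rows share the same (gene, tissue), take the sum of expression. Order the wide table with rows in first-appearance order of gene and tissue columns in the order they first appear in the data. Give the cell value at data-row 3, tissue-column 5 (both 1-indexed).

With rows in first-appearance order of gene, row 3 is gene=HK2. tissue columns in first-appearance order: brain, liver, skin, lung, kidney; column 5 is kidney.
Long rows with gene=HK2, tissue=kidney: 22.8 + 82.4 + 47.4 = 152.6.

152.6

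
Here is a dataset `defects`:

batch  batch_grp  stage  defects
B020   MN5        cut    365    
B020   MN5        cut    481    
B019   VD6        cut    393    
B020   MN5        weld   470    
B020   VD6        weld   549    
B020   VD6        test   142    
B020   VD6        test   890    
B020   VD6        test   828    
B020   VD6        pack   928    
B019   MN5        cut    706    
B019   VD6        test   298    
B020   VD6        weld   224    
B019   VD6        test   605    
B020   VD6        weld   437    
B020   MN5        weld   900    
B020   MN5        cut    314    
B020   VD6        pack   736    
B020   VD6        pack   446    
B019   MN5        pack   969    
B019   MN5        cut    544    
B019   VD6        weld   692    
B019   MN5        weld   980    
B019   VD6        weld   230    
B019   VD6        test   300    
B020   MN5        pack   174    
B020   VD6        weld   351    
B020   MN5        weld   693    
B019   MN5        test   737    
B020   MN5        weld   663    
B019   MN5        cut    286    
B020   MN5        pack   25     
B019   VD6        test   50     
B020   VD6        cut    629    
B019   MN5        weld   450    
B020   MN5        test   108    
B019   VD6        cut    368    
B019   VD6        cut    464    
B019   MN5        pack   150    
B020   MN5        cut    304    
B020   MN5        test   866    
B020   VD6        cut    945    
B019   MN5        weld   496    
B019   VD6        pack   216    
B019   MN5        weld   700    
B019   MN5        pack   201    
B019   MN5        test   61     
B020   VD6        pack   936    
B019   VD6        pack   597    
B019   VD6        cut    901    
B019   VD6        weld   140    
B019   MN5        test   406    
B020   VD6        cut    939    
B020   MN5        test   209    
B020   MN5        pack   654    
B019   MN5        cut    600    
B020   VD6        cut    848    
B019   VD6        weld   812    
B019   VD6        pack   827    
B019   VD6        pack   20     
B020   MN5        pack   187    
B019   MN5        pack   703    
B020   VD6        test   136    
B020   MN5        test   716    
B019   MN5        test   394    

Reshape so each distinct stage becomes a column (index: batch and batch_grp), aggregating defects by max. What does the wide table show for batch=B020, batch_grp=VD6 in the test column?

890

Rows with batch=B020, batch_grp=VD6 and stage=test: defects values are 142, 890, 828, 136.
max(142, 890, 828, 136) = 890.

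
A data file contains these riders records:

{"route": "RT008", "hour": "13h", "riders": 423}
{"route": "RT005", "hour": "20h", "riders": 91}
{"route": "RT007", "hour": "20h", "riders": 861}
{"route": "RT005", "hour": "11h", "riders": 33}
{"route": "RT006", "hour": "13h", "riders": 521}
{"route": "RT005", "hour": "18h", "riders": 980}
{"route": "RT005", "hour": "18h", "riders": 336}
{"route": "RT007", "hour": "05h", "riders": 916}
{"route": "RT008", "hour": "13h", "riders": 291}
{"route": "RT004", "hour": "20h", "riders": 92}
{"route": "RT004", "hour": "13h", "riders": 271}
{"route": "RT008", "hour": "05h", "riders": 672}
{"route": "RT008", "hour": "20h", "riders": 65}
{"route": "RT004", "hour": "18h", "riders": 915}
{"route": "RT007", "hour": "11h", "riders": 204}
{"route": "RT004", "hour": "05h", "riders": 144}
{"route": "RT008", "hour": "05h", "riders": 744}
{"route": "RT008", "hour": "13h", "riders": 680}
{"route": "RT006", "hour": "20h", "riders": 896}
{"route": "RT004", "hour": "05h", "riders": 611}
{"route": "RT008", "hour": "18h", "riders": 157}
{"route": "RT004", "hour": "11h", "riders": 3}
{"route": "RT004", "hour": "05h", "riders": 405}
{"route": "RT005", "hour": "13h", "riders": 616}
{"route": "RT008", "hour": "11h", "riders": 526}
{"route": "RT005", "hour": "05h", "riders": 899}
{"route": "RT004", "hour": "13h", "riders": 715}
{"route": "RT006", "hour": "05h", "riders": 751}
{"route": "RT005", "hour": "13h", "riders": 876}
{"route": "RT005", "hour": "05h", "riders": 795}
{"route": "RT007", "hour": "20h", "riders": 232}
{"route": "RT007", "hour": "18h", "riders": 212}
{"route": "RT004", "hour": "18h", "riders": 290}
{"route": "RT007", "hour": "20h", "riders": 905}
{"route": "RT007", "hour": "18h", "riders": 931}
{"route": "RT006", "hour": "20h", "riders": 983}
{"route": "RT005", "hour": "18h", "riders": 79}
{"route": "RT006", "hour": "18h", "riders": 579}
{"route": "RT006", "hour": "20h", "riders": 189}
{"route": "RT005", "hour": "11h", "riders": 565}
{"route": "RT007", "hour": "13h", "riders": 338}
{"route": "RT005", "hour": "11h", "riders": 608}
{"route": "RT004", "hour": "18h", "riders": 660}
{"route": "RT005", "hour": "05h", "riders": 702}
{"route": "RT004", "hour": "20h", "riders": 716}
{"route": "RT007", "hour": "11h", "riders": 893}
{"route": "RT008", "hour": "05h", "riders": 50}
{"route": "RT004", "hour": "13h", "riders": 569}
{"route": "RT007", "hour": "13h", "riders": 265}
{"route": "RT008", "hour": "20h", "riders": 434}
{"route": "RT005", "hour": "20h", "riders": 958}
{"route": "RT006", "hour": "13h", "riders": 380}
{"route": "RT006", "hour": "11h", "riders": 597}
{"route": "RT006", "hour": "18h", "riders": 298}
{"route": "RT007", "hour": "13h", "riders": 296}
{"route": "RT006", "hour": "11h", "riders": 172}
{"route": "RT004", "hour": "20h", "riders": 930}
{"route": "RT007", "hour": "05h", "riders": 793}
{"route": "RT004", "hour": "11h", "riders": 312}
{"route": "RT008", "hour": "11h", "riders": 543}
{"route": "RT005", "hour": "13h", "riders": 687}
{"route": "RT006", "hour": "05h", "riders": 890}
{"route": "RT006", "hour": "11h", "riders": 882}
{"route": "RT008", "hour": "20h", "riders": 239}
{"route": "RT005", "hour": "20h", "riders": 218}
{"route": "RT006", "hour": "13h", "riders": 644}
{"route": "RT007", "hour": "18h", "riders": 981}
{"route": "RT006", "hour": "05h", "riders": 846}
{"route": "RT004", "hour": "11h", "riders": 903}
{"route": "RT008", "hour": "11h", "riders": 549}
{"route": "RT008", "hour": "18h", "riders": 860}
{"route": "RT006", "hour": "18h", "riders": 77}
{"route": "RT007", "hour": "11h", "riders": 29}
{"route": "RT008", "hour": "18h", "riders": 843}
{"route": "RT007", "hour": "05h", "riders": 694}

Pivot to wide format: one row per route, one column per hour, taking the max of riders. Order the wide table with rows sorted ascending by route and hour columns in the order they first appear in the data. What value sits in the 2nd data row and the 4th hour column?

980

With rows sorted ascending by route, row 2 is route=RT005. hour columns in first-appearance order: 13h, 20h, 11h, 18h, 05h; column 4 is 18h.
Long rows with route=RT005, hour=18h: max(980, 336, 79) = 980.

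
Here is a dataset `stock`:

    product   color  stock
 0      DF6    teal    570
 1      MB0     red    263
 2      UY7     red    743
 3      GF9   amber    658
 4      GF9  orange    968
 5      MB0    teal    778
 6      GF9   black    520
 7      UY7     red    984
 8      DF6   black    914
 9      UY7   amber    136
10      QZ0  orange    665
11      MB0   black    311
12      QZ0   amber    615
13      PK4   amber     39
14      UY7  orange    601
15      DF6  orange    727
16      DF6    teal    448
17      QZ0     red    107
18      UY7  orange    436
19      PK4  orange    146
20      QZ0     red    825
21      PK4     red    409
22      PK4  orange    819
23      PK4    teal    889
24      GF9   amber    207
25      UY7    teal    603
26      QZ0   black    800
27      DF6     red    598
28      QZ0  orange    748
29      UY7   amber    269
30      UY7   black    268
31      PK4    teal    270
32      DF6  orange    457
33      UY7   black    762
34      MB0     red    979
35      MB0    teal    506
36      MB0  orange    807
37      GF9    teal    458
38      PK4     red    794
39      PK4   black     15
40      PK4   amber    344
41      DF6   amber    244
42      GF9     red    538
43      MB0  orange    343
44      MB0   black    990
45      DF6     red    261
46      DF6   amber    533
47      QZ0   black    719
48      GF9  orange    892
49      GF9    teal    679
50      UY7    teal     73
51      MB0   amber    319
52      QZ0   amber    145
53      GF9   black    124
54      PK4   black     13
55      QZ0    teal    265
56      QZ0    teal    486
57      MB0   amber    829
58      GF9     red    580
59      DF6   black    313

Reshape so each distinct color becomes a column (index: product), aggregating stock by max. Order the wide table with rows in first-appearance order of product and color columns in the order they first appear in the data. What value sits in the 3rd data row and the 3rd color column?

269

With rows in first-appearance order of product, row 3 is product=UY7. color columns in first-appearance order: teal, red, amber, orange, black; column 3 is amber.
Long rows with product=UY7, color=amber: max(136, 269) = 269.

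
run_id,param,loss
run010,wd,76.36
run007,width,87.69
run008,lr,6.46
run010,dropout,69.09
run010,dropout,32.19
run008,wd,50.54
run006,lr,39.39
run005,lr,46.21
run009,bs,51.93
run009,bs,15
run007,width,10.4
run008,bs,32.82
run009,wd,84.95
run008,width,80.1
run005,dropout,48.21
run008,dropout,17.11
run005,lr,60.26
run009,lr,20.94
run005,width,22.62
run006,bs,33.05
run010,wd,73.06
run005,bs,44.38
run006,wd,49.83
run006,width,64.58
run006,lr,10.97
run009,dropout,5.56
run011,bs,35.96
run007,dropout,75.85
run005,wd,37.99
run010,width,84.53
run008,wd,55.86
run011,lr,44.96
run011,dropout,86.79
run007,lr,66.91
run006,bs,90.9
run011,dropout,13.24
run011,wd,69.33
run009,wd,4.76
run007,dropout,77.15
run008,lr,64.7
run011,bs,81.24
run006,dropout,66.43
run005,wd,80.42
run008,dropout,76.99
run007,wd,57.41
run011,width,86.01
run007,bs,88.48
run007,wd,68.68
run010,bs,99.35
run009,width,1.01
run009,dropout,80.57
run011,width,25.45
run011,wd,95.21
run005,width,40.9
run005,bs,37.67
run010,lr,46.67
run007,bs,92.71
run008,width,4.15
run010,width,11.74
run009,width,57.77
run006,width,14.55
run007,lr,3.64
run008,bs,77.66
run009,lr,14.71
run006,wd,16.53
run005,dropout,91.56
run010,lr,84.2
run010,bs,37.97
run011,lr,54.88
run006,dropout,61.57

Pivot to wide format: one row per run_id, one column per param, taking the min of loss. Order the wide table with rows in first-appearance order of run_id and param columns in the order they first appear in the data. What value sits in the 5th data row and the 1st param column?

With rows in first-appearance order of run_id, row 5 is run_id=run005. param columns in first-appearance order: wd, width, lr, dropout, bs; column 1 is wd.
Long rows with run_id=run005, param=wd: min(37.99, 80.42) = 37.99.

37.99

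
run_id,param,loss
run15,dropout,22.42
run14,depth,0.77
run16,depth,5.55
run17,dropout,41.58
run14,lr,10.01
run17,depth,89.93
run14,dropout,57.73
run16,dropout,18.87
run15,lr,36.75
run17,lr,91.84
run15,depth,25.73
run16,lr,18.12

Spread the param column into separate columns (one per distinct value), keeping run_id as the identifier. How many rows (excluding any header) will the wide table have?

4

4 distinct run_id values → 4 rows.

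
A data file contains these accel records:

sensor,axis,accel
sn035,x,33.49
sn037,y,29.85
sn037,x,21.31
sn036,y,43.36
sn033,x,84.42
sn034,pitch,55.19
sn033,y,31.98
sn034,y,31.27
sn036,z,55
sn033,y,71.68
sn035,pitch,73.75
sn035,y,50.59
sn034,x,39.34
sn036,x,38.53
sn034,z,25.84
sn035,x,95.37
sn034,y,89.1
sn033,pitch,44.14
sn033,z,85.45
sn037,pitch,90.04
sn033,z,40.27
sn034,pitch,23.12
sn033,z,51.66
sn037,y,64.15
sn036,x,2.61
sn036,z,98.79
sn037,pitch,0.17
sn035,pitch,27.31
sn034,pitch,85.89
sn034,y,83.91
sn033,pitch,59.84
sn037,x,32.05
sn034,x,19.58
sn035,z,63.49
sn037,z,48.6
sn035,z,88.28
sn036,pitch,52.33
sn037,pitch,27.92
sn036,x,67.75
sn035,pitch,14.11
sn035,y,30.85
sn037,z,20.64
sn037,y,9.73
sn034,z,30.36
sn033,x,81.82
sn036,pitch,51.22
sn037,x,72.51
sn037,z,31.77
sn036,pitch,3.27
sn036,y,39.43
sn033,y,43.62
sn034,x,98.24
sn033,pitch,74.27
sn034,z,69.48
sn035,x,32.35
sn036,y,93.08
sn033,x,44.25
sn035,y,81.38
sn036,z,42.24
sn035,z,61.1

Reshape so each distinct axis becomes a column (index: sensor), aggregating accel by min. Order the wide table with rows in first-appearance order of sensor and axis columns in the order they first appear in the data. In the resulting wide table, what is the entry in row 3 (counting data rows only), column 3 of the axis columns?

3.27

With rows in first-appearance order of sensor, row 3 is sensor=sn036. axis columns in first-appearance order: x, y, pitch, z; column 3 is pitch.
Long rows with sensor=sn036, axis=pitch: min(52.33, 51.22, 3.27) = 3.27.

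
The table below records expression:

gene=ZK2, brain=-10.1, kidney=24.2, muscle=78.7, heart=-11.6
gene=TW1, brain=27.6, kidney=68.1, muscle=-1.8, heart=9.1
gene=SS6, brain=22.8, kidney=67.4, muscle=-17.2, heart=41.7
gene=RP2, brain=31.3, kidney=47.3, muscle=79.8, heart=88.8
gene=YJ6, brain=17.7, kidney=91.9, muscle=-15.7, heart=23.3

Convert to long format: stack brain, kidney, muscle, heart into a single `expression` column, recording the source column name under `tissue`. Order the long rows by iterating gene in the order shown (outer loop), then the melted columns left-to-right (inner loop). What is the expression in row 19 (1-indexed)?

20 rows total (5 × 4). Row 19: index ⌊(19-1)/4⌋ = 4 into gene → YJ6; (19-1) mod 4 = 2 into the melted columns → muscle.
So row 19 is (YJ6, muscle, -15.7); expression = -15.7.

-15.7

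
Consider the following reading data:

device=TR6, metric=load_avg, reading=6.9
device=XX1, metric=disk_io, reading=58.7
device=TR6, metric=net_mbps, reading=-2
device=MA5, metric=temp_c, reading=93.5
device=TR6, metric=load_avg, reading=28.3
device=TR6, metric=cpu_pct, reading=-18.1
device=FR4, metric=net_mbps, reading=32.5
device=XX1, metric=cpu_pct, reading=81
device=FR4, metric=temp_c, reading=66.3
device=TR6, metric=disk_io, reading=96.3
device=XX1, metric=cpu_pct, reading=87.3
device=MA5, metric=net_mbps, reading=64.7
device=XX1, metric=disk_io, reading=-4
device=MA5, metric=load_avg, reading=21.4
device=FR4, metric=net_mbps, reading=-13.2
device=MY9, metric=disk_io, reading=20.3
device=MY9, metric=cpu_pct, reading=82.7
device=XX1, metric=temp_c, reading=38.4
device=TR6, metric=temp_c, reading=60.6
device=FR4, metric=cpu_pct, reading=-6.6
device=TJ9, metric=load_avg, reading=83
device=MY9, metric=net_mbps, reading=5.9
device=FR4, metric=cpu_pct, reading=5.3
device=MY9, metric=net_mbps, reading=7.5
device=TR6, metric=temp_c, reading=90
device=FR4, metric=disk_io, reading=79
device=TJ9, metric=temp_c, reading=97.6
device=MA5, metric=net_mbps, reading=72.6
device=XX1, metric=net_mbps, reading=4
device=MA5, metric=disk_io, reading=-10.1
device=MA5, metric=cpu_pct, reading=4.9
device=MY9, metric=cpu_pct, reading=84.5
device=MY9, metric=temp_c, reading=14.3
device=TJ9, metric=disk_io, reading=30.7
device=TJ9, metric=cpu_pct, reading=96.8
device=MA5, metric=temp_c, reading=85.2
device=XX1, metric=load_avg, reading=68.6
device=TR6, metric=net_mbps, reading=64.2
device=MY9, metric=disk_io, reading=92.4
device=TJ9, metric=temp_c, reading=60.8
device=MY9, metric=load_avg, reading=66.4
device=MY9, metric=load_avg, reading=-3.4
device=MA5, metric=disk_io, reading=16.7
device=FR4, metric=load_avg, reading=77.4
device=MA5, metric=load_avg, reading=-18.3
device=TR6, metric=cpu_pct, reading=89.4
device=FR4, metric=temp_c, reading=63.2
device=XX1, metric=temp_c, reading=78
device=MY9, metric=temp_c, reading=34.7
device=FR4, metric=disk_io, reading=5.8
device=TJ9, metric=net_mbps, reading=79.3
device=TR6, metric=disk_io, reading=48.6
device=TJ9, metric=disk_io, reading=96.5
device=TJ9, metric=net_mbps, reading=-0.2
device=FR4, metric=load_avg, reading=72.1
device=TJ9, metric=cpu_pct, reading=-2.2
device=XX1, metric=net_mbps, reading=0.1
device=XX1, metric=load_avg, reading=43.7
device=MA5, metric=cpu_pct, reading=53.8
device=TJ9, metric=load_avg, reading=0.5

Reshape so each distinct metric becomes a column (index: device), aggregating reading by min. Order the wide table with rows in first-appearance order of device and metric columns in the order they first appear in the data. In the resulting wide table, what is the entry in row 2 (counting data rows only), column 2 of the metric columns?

With rows in first-appearance order of device, row 2 is device=XX1. metric columns in first-appearance order: load_avg, disk_io, net_mbps, temp_c, cpu_pct; column 2 is disk_io.
Long rows with device=XX1, metric=disk_io: min(58.7, -4) = -4.

-4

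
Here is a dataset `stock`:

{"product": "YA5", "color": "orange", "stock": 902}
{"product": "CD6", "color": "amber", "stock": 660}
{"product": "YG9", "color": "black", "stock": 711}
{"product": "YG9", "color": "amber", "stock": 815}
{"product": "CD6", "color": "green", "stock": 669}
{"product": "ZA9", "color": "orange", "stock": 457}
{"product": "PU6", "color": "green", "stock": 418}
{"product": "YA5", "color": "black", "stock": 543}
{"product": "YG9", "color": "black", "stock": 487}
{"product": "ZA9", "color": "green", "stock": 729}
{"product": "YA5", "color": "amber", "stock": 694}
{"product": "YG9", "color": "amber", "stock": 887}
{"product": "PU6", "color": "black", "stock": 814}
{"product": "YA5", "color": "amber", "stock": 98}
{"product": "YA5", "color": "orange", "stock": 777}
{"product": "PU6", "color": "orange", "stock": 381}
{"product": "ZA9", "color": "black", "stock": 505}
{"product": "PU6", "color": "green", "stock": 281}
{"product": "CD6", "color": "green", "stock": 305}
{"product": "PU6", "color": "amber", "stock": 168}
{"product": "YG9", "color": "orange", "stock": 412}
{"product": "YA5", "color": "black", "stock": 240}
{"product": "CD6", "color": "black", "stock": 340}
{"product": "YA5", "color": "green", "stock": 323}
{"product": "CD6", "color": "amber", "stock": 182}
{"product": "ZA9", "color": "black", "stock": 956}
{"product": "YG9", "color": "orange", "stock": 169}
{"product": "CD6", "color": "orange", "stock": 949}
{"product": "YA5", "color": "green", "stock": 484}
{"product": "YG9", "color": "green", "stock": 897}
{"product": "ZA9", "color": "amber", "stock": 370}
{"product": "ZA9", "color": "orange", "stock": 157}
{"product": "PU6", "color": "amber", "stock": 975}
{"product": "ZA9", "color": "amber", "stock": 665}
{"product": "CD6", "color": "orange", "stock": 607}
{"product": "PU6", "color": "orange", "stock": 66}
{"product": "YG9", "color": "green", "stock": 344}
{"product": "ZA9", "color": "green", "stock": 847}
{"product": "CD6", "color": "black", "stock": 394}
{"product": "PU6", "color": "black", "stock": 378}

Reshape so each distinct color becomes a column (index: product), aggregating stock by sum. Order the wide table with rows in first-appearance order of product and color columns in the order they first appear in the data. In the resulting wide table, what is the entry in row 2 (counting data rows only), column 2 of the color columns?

With rows in first-appearance order of product, row 2 is product=CD6. color columns in first-appearance order: orange, amber, black, green; column 2 is amber.
Long rows with product=CD6, color=amber: 660 + 182 = 842.

842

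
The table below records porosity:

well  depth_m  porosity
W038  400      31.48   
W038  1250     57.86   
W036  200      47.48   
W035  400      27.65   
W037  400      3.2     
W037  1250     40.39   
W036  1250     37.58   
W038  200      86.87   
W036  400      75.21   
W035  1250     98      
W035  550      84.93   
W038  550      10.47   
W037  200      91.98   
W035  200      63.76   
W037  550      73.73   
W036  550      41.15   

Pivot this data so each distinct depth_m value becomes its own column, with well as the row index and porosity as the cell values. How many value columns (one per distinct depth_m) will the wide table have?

4 distinct depth_m values: 200, 400, 550, 1250.

4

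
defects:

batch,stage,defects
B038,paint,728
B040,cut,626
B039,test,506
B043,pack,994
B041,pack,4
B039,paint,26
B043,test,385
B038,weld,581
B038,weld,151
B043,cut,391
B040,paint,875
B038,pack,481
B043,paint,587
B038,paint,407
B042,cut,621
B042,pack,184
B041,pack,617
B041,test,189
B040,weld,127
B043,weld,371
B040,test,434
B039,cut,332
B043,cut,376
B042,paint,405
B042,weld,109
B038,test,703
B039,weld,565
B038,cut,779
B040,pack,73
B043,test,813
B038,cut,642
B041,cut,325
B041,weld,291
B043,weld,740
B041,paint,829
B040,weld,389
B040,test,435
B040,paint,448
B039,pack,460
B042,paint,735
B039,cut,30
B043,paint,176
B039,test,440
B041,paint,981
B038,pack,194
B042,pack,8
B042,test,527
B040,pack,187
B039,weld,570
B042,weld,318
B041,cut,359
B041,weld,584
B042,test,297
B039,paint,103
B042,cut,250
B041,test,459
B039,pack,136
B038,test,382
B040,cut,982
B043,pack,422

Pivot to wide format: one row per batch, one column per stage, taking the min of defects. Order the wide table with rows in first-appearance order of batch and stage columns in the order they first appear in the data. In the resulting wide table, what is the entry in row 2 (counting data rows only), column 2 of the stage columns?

With rows in first-appearance order of batch, row 2 is batch=B040. stage columns in first-appearance order: paint, cut, test, pack, weld; column 2 is cut.
Long rows with batch=B040, stage=cut: min(626, 982) = 626.

626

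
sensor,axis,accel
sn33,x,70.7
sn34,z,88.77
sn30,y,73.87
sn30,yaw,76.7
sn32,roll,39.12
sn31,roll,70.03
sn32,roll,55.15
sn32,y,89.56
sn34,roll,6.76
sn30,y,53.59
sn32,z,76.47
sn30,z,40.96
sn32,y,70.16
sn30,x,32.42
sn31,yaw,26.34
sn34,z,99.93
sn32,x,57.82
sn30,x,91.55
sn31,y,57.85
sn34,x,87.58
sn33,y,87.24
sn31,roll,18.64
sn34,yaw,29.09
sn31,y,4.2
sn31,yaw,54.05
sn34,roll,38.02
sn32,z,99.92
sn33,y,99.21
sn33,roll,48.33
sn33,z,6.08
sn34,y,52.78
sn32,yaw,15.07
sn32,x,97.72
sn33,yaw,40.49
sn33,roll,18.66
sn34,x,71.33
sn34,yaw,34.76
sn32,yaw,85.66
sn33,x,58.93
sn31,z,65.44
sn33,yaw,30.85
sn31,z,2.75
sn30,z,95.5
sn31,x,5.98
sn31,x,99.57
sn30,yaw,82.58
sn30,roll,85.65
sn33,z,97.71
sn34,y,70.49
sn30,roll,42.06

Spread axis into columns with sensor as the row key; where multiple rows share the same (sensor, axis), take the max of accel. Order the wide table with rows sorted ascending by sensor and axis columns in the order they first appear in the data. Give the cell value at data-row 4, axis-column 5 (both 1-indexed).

48.33

With rows sorted ascending by sensor, row 4 is sensor=sn33. axis columns in first-appearance order: x, z, y, yaw, roll; column 5 is roll.
Long rows with sensor=sn33, axis=roll: max(48.33, 18.66) = 48.33.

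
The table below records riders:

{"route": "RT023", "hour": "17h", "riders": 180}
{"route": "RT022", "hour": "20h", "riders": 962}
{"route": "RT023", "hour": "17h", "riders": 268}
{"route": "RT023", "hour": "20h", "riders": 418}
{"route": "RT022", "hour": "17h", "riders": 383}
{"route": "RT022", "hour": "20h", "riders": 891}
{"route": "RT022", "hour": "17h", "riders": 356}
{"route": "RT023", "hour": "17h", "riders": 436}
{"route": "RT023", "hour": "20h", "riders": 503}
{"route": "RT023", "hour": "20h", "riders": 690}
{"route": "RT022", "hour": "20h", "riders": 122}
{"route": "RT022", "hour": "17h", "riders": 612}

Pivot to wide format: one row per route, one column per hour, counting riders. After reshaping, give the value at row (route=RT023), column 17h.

Rows with route=RT023 and hour=17h: riders values are 180, 268, 436.
3 rows match — count = 3.

3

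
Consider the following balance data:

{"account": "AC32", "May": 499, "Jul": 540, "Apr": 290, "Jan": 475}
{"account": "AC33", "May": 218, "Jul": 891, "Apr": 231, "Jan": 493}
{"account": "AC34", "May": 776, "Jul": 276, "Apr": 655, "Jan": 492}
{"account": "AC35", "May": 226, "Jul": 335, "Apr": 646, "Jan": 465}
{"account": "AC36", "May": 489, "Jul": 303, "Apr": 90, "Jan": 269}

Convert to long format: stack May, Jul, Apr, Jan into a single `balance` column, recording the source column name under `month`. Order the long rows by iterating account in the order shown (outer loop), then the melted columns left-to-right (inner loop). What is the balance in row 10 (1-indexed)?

20 rows total (5 × 4). Row 10: index ⌊(10-1)/4⌋ = 2 into account → AC34; (10-1) mod 4 = 1 into the melted columns → Jul.
So row 10 is (AC34, Jul, 276); balance = 276.

276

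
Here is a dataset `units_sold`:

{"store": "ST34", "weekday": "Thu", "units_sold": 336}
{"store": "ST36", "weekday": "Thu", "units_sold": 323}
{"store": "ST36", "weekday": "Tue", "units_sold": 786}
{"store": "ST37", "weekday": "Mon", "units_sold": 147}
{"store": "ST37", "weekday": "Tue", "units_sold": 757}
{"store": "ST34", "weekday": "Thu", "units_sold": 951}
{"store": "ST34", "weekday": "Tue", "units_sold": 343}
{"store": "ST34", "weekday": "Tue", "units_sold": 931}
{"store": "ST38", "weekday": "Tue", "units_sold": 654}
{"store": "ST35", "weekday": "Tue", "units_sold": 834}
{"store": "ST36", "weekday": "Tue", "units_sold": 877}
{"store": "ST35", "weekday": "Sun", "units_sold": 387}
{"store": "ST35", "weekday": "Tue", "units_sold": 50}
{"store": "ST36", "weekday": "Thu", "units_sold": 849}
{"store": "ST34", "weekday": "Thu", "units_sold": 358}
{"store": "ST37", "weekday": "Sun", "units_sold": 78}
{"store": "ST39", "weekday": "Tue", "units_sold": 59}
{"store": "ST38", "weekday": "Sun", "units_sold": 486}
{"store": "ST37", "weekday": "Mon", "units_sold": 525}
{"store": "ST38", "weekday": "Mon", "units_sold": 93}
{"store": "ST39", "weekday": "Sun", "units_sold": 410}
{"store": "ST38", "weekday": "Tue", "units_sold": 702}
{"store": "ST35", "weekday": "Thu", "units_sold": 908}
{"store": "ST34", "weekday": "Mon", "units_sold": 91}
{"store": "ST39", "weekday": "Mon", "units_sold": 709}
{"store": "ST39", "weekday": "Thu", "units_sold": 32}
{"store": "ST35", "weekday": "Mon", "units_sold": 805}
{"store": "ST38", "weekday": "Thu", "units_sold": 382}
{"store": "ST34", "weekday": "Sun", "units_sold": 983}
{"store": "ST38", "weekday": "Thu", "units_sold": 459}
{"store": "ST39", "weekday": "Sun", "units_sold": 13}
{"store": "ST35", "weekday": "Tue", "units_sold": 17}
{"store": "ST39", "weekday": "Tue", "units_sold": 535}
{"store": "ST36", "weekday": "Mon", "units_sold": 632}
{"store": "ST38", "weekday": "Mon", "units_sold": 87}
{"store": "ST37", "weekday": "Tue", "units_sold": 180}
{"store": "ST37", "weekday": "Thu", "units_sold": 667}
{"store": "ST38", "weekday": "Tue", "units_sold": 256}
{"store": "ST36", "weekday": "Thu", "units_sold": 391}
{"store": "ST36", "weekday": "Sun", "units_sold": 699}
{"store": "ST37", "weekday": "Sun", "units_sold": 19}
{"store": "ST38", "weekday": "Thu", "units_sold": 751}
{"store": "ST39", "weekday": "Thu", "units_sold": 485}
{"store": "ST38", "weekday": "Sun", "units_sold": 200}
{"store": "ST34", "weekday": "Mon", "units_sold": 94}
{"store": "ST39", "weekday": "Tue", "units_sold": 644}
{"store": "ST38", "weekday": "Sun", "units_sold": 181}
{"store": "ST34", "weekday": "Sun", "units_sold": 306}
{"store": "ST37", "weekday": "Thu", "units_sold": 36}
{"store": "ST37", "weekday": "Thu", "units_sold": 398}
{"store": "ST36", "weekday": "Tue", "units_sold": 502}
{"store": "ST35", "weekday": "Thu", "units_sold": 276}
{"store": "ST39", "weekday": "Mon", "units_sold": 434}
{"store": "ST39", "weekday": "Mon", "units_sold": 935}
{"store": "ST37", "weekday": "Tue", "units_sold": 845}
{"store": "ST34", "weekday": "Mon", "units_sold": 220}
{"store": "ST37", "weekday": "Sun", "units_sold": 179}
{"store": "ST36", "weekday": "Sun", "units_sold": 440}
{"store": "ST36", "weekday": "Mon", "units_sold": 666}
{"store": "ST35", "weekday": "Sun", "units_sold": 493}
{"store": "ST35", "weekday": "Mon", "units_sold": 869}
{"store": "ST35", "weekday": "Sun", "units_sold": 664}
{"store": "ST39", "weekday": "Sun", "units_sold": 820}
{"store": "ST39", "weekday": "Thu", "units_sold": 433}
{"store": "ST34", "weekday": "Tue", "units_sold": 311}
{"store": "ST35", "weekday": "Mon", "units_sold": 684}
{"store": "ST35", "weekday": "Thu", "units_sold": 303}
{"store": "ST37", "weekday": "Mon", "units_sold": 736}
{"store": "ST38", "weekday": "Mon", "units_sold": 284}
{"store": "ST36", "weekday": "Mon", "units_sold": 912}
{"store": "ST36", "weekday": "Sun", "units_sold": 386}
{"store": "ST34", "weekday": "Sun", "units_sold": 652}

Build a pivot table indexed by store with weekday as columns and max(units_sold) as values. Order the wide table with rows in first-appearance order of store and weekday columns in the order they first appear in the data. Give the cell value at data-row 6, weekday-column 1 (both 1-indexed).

485

With rows in first-appearance order of store, row 6 is store=ST39. weekday columns in first-appearance order: Thu, Tue, Mon, Sun; column 1 is Thu.
Long rows with store=ST39, weekday=Thu: max(32, 485, 433) = 485.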